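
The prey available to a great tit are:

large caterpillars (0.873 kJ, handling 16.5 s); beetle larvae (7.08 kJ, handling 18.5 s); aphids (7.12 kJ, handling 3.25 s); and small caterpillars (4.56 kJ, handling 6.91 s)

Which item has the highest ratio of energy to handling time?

Profitability E/h (kJ/s): large caterpillars = 0.873/16.5 = 0.0529, beetle larvae = 7.08/18.5 = 0.383, aphids = 7.12/3.25 = 2.19, small caterpillars = 4.56/6.91 = 0.66.
Ranked: aphids > small caterpillars > beetle larvae > large caterpillars.

aphids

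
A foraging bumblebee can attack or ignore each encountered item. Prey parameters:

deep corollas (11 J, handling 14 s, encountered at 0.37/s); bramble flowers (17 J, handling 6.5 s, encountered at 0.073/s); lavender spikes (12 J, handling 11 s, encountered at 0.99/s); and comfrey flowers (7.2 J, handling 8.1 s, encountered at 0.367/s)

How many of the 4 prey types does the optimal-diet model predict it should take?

Profitabilities (E/h, J/s): bramble flowers 2.62, lavender spikes 1.09, comfrey flowers 0.889, deep corollas 0.786. Add prey in this order while the next type's profitability exceeds the intake rate on those already taken.
Rate on top 1: 0.8416. lavender spikes: 1.09 > 0.8416 → include.
Rate on top 2: 1.061. comfrey flowers: 0.889 < 1.061 → exclude; stop.
Optimal diet: bramble flowers, lavender spikes — 2 of 4 types.

2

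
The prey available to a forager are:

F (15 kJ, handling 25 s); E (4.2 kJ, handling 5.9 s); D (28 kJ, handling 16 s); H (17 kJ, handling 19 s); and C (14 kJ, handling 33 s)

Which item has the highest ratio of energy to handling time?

In descending order of E/h:
D: 28/16 = 1.75 kJ/s
H: 17/19 = 0.895 kJ/s
E: 4.2/5.9 = 0.712 kJ/s
F: 15/25 = 0.6 kJ/s
C: 14/33 = 0.424 kJ/s

D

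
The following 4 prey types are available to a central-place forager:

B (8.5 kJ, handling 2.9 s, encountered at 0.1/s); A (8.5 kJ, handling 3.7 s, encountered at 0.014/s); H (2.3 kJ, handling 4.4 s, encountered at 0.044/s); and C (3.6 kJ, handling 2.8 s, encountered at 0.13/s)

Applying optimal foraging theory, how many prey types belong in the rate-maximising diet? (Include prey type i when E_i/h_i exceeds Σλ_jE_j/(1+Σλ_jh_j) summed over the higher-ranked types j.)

Rank by E/h (kJ/s): B 2.93, A 2.3, C 1.29, H 0.523. Include each in turn until the next type's E/h falls below the running intake rate.
Rate on top 1: 0.6589. A: 2.3 > 0.6589 → include.
Rate on top 2: 0.7222. C: 1.29 > 0.7222 → include.
Rate on top 3: 0.8424. H: 0.523 < 0.8424 → exclude; stop.
Optimal diet: B, A, C — 3 of 4 types.

3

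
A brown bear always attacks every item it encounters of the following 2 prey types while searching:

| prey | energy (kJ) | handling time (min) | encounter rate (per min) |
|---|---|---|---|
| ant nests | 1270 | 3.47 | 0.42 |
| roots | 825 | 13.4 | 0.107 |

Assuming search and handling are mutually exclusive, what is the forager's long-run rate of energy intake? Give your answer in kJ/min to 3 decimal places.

R = (0.42×1270 + 0.107×825) / (1 + 0.42×3.47 + 0.107×13.4) = 621.7/3.891 = 159.8 kJ/min.

159.764 kJ/min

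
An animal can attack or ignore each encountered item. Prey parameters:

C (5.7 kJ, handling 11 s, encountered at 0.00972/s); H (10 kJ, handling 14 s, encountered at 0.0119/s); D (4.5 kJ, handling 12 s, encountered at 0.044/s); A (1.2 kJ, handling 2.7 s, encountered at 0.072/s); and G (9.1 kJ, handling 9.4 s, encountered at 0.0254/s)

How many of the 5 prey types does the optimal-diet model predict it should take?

5

Profitabilities (E/h, kJ/s): G 0.968, H 0.714, C 0.518, A 0.444, D 0.375. Add prey in this order while the next type's profitability exceeds the intake rate on those already taken.
Rate on top 1: 0.1866. H: 0.714 > 0.1866 → include.
Rate on top 2: 0.2491. C: 0.518 > 0.2491 → include.
Rate on top 3: 0.2682. A: 0.444 > 0.2682 → include.
Rate on top 4: 0.2882. D: 0.375 > 0.2882 → include.
Optimal diet: G, H, C, A, D — 5 of 5 types.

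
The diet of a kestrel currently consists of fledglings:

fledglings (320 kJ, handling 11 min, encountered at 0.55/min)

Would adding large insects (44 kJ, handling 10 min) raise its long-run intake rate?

Current rate: (0.55×320)/(1 + 0.55×11) = 24.96 kJ/min.
large insects: E/h = 44/10 = 4.4 kJ/min.
Since 4.4 < R, time spent handling large insects is better spent searching.

No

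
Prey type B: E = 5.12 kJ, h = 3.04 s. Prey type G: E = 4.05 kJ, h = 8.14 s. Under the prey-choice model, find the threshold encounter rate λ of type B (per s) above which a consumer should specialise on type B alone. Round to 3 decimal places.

0.138 per s

The zero-one rule: include type G iff E₂/h₂ > λE₁/(1+λh₁). Equality gives the switch point.
λE₁h₂ = E₂ + λE₂h₁ ⇒ λ = E₂/(E₁h₂ − E₂h₁) = 4.05/(41.68 − 12.31) = 0.1379 per s.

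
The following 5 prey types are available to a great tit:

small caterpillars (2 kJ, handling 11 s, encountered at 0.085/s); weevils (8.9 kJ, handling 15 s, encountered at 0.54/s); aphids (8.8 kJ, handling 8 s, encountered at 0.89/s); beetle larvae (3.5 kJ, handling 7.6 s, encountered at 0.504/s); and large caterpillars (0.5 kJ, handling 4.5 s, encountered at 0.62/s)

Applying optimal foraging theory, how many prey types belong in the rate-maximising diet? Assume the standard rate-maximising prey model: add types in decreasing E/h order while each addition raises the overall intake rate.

1

E/h in descending order: aphids 1.1, weevils 0.593, beetle larvae 0.461, small caterpillars 0.182, large caterpillars 0.111 kJ/s. The optimal diet is the largest prefix of this list for which every included type satisfies E_i/h_i > R on the types above it.
Rate on top 1: 0.9645. weevils: 0.593 < 0.9645 → exclude; stop.
Optimal diet: aphids — 1 of 5 types.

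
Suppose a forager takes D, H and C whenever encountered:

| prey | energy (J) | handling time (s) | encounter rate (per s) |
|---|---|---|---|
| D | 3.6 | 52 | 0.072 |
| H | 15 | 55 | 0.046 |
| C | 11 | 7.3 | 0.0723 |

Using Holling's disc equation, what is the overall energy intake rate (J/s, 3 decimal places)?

0.224 J/s

R = Σλ_iE_i / (1 + Σλ_ih_i)
Numerator: 0.072×3.6 + 0.046×15 + 0.0723×11 = 1.744
Denominator: 1 + 0.072×52 + 0.046×55 + 0.0723×7.3 = 7.802
R = 1.744/7.802 = 0.2236 J/s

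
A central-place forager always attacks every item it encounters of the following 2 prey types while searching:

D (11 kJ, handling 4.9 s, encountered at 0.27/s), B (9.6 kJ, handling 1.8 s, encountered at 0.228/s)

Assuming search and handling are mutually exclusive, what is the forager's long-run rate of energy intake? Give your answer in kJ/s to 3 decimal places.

1.887 kJ/s

Energy encountered per unit search time: 0.27×11 + 0.228×9.6 = 5.159 kJ/s.
Handling time per unit search time: 0.27×4.9 + 0.228×1.8 = 1.733.
Rate = 5.159/(1 + 1.733) = 1.887 kJ/s.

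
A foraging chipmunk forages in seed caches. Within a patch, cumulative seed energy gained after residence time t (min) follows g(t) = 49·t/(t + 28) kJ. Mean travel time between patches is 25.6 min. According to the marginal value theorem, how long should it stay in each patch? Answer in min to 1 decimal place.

By the marginal value theorem, leave when the instantaneous gain rate g'(t) equals the habitat-wide average g(t)/(T + t).
g'(t) = 49·28/(t + 28)². Setting 49·28/(t+28)² = 49t/[(t+28)(25.6+t)] gives 28(25.6+t) = t(t+28), so t² = 28×25.6 = 716.8.
t* = √716.8 = 26.77 min.

26.8 min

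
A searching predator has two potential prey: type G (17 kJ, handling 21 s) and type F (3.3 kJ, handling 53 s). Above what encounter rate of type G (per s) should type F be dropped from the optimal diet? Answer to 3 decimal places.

Drop type F once their profitability E₂/h₂ falls below the rate achievable on type G alone: E₂/h₂ = λE₁/(1 + λh₁).
Solve for λ: λE₁h₂ = E₂(1 + λh₁) → λ(E₁h₂ − E₂h₁) = E₂ → λ = E₂/(E₁h₂ − E₂h₁).
λ = 3.3/(17×53 − 3.3×21) = 3.3/831.7 = 0.003968 per s.

0.004 per s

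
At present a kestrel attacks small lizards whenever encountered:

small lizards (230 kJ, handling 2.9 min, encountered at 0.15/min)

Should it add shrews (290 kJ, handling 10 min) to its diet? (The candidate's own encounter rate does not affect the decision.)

Yes

On small lizards alone, R = ΣλE/(1+Σλh) = 34.5/1.435 = 24.04 kJ/min.
shrews: E/h = 290/10 = 29 kJ/min.
Since 29 > R, including shrews increases the long-run rate.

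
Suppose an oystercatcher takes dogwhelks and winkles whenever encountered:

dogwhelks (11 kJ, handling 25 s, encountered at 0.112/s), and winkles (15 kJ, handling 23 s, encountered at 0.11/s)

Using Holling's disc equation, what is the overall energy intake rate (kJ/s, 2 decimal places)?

R = (0.112×11 + 0.11×15) / (1 + 0.112×25 + 0.11×23) = 2.882/6.33 = 0.4553 kJ/s.

0.46 kJ/s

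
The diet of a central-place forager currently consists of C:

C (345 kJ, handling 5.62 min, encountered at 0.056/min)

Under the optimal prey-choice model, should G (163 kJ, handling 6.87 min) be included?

Yes

On C alone, R = ΣλE/(1+Σλh) = 19.32/1.315 = 14.7 kJ/min.
G: E/h = 163/6.87 = 23.73 kJ/min.
Since 23.73 > R, including G increases the long-run rate.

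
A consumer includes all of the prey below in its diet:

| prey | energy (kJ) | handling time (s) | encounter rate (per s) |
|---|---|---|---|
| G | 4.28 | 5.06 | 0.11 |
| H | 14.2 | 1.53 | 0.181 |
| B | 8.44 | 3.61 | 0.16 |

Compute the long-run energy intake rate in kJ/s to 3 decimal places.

Energy encountered per unit search time: 0.11×4.28 + 0.181×14.2 + 0.16×8.44 = 4.391 kJ/s.
Handling time per unit search time: 0.11×5.06 + 0.181×1.53 + 0.16×3.61 = 1.411.
Rate = 4.391/(1 + 1.411) = 1.821 kJ/s.

1.821 kJ/s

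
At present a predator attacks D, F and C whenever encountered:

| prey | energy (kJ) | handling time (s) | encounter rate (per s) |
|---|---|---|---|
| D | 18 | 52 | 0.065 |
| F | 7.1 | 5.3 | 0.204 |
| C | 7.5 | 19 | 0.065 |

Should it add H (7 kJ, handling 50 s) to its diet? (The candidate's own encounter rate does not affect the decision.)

Current rate: (0.065×18 + 0.204×7.1 + 0.065×7.5)/(1 + 0.065×52 + 0.204×5.3 + 0.065×19) = 0.4638 kJ/s.
Profitability of H: 7/50 = 0.14 kJ/s.
0.14 < 0.4638, so adding H would lower the average — exclude it.

No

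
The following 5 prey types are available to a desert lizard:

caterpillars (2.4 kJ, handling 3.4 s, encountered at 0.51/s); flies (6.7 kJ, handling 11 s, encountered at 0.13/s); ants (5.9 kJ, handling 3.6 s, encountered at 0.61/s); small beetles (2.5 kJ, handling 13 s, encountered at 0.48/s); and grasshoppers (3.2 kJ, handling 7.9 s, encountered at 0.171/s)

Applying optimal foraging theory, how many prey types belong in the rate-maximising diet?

1

E/h in descending order: ants 1.64, caterpillars 0.706, flies 0.609, grasshoppers 0.405, small beetles 0.192 kJ/s. The optimal diet is the largest prefix of this list for which every included type satisfies E_i/h_i > R on the types above it.
Rate on top 1: 1.126. caterpillars: 0.706 < 1.126 → exclude; stop.
Optimal diet: ants — 1 of 5 types.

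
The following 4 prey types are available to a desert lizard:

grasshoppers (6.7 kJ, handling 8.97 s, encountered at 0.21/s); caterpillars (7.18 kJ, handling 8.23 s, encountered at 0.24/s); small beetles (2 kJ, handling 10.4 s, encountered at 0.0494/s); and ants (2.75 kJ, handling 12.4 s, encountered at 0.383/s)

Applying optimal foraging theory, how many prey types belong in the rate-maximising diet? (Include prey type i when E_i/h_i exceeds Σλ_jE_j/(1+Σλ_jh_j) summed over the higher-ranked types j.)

Profitabilities (E/h, kJ/s): caterpillars 0.872, grasshoppers 0.747, ants 0.222, small beetles 0.192. Add prey in this order while the next type's profitability exceeds the intake rate on those already taken.
Rate on top 1: 0.5792. grasshoppers: 0.747 > 0.5792 → include.
Rate on top 2: 0.6442. ants: 0.222 < 0.6442 → exclude; stop.
Optimal diet: caterpillars, grasshoppers — 2 of 4 types.

2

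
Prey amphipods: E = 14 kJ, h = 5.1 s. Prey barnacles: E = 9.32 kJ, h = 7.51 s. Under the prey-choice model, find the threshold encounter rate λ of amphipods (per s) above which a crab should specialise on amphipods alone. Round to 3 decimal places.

0.162 per s

The zero-one rule: include barnacles iff E₂/h₂ > λE₁/(1+λh₁). Equality gives the switch point.
λE₁h₂ = E₂ + λE₂h₁ ⇒ λ = E₂/(E₁h₂ − E₂h₁) = 9.32/(105.1 − 47.53) = 0.1618 per s.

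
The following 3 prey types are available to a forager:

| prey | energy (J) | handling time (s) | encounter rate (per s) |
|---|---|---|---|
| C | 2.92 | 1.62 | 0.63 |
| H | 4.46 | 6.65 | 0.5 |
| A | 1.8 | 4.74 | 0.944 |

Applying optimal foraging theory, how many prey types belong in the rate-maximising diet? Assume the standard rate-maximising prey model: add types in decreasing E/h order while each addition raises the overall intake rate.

E/h in descending order: C 1.8, H 0.671, A 0.38 J/s. The optimal diet is the largest prefix of this list for which every included type satisfies E_i/h_i > R on the types above it.
Rate on top 1: 0.9104. H: 0.671 < 0.9104 → exclude; stop.
Optimal diet: C — 1 of 3 types.

1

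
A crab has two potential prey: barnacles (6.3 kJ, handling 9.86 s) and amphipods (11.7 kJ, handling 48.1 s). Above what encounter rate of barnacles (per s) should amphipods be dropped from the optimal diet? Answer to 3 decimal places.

0.062 per s

At the threshold, the rate on barnacles alone equals the profitability of amphipods: λ·6.3/(1 + λ·9.86) = 11.7/48.1 = 0.2432.
Rearranging, λ(6.3 − 0.2432×9.86) = 0.2432, so λ = 0.2432/3.902 = 0.06234 per s.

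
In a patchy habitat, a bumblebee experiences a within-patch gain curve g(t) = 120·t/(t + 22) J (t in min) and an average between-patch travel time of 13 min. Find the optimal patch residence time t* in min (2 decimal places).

16.91 min

By the marginal value theorem, leave when the instantaneous gain rate g'(t) equals the habitat-wide average g(t)/(T + t).
g'(t) = 120·22/(t + 22)². Setting 120·22/(t+22)² = 120t/[(t+22)(13+t)] gives 22(13+t) = t(t+22), so t² = 22×13 = 286.
t* = √286 = 16.91 min.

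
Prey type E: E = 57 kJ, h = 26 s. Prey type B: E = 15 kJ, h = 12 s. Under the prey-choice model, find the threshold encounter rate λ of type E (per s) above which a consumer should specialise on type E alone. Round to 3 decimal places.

0.051 per s

The zero-one rule: include type B iff E₂/h₂ > λE₁/(1+λh₁). Equality gives the switch point.
λE₁h₂ = E₂ + λE₂h₁ ⇒ λ = E₂/(E₁h₂ − E₂h₁) = 15/(684 − 390) = 0.05102 per s.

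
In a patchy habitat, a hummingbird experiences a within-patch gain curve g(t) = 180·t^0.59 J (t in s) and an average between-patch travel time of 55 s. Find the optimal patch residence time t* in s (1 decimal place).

Optimal t* satisfies g'(t*) = g(t*)/(T + t*).
g'(t) = 0.59·180·t^-0.41. Setting 0.59·180·t^-0.41 = 180·t^0.59/(55+t) gives 0.59(55+t) = t, so 0.41·t = 0.59×55.
t* = 0.59×55/0.41 = 79.15 s.

79.1 s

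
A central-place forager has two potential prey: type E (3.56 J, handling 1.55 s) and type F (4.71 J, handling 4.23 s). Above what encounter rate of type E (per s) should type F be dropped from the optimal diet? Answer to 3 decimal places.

0.607 per s

At the threshold, the rate on type E alone equals the profitability of type F: λ·3.56/(1 + λ·1.55) = 4.71/4.23 = 1.113.
Rearranging, λ(3.56 − 1.113×1.55) = 1.113, so λ = 1.113/1.834 = 0.6071 per s.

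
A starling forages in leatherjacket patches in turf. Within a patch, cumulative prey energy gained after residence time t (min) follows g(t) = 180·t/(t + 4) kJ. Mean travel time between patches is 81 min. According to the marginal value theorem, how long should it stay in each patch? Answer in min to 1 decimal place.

18.0 min

By the marginal value theorem, leave when the instantaneous gain rate g'(t) equals the habitat-wide average g(t)/(T + t).
g'(t) = 180·4/(t + 4)². Setting 180·4/(t+4)² = 180t/[(t+4)(81+t)] gives 4(81+t) = t(t+4), so t² = 4×81 = 324.
t* = √324 = 18 min.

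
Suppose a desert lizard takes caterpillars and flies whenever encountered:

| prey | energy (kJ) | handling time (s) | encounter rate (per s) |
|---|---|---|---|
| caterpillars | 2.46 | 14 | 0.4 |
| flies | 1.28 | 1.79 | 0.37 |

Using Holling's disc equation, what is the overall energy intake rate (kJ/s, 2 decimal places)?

0.20 kJ/s

R = Σλ_iE_i / (1 + Σλ_ih_i)
Numerator: 0.4×2.46 + 0.37×1.28 = 1.458
Denominator: 1 + 0.4×14 + 0.37×1.79 = 7.262
R = 1.458/7.262 = 0.2007 kJ/s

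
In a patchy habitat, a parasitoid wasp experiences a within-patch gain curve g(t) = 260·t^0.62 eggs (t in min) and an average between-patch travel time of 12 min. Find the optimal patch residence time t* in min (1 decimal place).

19.6 min

By the marginal value theorem, leave when the instantaneous gain rate g'(t) equals the habitat-wide average g(t)/(T + t).
g'(t) = 0.62·260·t^-0.38. Setting 0.62·260·t^-0.38 = 260·t^0.62/(12+t) gives 0.62(12+t) = t, so 0.38·t = 0.62×12.
t* = 0.62×12/0.38 = 19.58 min.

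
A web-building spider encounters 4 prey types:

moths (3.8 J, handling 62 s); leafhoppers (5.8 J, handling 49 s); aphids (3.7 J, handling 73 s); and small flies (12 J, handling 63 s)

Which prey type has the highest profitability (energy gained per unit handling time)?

In descending order of E/h:
small flies: 12/63 = 0.19 J/s
leafhoppers: 5.8/49 = 0.118 J/s
moths: 3.8/62 = 0.0613 J/s
aphids: 3.7/73 = 0.0507 J/s

small flies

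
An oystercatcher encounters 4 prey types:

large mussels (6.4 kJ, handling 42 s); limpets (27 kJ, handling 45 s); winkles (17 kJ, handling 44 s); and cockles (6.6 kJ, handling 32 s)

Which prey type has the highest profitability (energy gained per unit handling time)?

limpets

Profitability E/h (kJ/s): large mussels = 6.4/42 = 0.152, limpets = 27/45 = 0.6, winkles = 17/44 = 0.386, cockles = 6.6/32 = 0.206.
Ranked: limpets > winkles > cockles > large mussels.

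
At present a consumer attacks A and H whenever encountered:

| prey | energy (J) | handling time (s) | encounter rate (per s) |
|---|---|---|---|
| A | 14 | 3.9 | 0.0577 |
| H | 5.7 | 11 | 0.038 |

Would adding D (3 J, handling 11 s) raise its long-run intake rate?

No

On A and H alone, R = ΣλE/(1+Σλh) = 1.024/1.643 = 0.6235 J/s.
D: E/h = 3/11 = 0.2727 J/s.
0.2727 < 0.6235, so adding D would lower the average — exclude it.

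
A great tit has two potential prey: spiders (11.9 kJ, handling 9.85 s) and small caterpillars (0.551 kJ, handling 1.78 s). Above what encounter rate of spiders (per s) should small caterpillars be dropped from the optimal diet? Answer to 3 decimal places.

0.035 per s

The zero-one rule: include small caterpillars iff E₂/h₂ > λE₁/(1+λh₁). Equality gives the switch point.
λE₁h₂ = E₂ + λE₂h₁ ⇒ λ = E₂/(E₁h₂ − E₂h₁) = 0.551/(21.18 − 5.427) = 0.03497 per s.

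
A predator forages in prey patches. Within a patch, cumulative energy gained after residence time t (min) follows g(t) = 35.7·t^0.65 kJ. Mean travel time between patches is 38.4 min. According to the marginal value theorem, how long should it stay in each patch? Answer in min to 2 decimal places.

71.31 min

Optimal t* satisfies g'(t*) = g(t*)/(T + t*).
g'(t) = 0.65·35.7·t^-0.35. Setting 0.65·35.7·t^-0.35 = 35.7·t^0.65/(38.4+t) gives 0.65(38.4+t) = t, so 0.35·t = 0.65×38.4.
t* = 0.65×38.4/0.35 = 71.31 min.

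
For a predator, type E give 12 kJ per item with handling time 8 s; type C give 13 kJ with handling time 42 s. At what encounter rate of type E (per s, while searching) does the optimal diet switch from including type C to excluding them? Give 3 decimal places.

0.033 per s

The zero-one rule: include type C iff E₂/h₂ > λE₁/(1+λh₁). Equality gives the switch point.
λE₁h₂ = E₂ + λE₂h₁ ⇒ λ = E₂/(E₁h₂ − E₂h₁) = 13/(504 − 104) = 0.0325 per s.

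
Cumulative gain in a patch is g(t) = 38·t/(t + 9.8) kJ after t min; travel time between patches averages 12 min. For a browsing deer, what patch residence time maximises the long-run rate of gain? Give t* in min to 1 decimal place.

10.8 min

By the marginal value theorem, leave when the instantaneous gain rate g'(t) equals the habitat-wide average g(t)/(T + t).
g'(t) = 38·9.8/(t + 9.8)². Setting 38·9.8/(t+9.8)² = 38t/[(t+9.8)(12+t)] gives 9.8(12+t) = t(t+9.8), so t² = 9.8×12 = 117.6.
t* = √117.6 = 10.84 min.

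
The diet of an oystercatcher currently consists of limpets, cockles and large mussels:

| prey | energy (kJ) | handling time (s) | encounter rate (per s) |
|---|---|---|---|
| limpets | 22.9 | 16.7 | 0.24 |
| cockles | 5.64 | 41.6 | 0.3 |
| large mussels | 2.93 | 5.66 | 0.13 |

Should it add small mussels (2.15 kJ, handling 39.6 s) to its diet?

Intake rate on the current diet: R = (0.24×22.9 + 0.3×5.64 + 0.13×2.93) / (1 + 0.24×16.7 + 0.3×41.6 + 0.13×5.66) = 7.569/18.22 = 0.4153 kJ/s.
Profitability of small mussels: 2.15/39.6 = 0.05429 kJ/s.
Since 0.05429 < R, time spent handling small mussels is better spent searching.

No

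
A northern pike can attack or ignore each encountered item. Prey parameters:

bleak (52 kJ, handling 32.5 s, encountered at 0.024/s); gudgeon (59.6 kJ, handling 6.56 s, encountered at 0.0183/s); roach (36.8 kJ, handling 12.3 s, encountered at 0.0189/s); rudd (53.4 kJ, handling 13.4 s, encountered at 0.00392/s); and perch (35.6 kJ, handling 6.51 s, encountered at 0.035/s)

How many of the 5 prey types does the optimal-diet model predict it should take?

Profitabilities (E/h, kJ/s): gudgeon 9.09, perch 5.47, rudd 3.99, roach 2.99, bleak 1.6. Add prey in this order while the next type's profitability exceeds the intake rate on those already taken.
Rate on top 1: 0.9738. perch: 5.47 > 0.9738 → include.
Rate on top 2: 1.734. rudd: 3.99 > 1.734 → include.
Rate on top 3: 1.818. roach: 2.99 > 1.818 → include.
Rate on top 4: 1.985. bleak: 1.6 < 1.985 → exclude; stop.
Optimal diet: gudgeon, perch, rudd, roach — 4 of 5 types.

4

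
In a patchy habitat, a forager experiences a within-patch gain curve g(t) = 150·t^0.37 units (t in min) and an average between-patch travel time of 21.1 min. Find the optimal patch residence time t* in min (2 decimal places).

Maximise g(t)/(T+t): set derivative to zero → g'(t)(T+t) = g(t).
g'(t) = 0.37·150·t^-0.63. Setting 0.37·150·t^-0.63 = 150·t^0.37/(21.1+t) gives 0.37(21.1+t) = t, so 0.63·t = 0.37×21.1.
t* = 0.37×21.1/0.63 = 12.39 min.

12.39 min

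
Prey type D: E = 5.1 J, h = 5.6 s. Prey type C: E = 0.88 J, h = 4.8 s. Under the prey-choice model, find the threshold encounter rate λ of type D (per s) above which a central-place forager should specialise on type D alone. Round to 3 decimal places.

0.045 per s

The zero-one rule: include type C iff E₂/h₂ > λE₁/(1+λh₁). Equality gives the switch point.
λE₁h₂ = E₂ + λE₂h₁ ⇒ λ = E₂/(E₁h₂ − E₂h₁) = 0.88/(24.48 − 4.928) = 0.04501 per s.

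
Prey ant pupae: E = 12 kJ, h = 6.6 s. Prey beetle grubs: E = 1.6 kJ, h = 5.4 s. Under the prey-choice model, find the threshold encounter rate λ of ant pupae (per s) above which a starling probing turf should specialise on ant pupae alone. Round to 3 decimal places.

The zero-one rule: include beetle grubs iff E₂/h₂ > λE₁/(1+λh₁). Equality gives the switch point.
λE₁h₂ = E₂ + λE₂h₁ ⇒ λ = E₂/(E₁h₂ − E₂h₁) = 1.6/(64.8 − 10.56) = 0.0295 per s.

0.029 per s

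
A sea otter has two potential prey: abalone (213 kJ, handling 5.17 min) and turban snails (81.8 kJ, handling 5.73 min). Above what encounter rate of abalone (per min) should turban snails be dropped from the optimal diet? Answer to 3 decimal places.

The zero-one rule: include turban snails iff E₂/h₂ > λE₁/(1+λh₁). Equality gives the switch point.
λE₁h₂ = E₂ + λE₂h₁ ⇒ λ = E₂/(E₁h₂ − E₂h₁) = 81.8/(1220 − 422.9) = 0.1026 per min.

0.103 per min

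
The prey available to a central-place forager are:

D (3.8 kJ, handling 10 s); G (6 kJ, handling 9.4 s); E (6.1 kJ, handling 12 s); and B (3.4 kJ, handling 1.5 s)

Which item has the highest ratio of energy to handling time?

B

In descending order of E/h:
B: 3.4/1.5 = 2.27 kJ/s
G: 6/9.4 = 0.638 kJ/s
E: 6.1/12 = 0.508 kJ/s
D: 3.8/10 = 0.38 kJ/s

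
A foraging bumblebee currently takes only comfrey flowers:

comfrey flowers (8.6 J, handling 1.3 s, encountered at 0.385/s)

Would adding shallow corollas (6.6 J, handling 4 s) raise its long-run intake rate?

No

On comfrey flowers alone, R = ΣλE/(1+Σλh) = 3.311/1.501 = 2.207 J/s.
shallow corollas: E/h = 6.6/4 = 1.65 J/s.
Since 1.65 < R, time spent handling shallow corollas is better spent searching.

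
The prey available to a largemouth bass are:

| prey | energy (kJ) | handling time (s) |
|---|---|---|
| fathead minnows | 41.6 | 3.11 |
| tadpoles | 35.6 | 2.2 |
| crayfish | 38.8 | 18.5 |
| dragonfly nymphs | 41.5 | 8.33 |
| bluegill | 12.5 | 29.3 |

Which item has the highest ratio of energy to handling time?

Profitability E/h (kJ/s): fathead minnows = 41.6/3.11 = 13.4, tadpoles = 35.6/2.2 = 16.2, crayfish = 38.8/18.5 = 2.1, dragonfly nymphs = 41.5/8.33 = 4.98, bluegill = 12.5/29.3 = 0.427.
Ranked: tadpoles > fathead minnows > dragonfly nymphs > crayfish > bluegill.

tadpoles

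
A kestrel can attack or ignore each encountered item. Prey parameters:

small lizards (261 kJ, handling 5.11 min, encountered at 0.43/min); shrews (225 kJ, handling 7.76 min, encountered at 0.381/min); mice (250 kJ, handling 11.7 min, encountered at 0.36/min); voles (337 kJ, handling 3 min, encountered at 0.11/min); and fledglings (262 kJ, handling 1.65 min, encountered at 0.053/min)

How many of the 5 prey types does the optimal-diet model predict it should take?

E/h in descending order: fledglings 159, voles 112, small lizards 51.1, shrews 29, mice 21.4 kJ/min. The optimal diet is the largest prefix of this list for which every included type satisfies E_i/h_i > R on the types above it.
Rate on top 1: 12.77. voles: 112 > 12.77 → include.
Rate on top 2: 35.95. small lizards: 51.1 > 35.95 → include.
Rate on top 3: 45.14. shrews: 29 < 45.14 → exclude; stop.
Optimal diet: fledglings, voles, small lizards — 3 of 5 types.

3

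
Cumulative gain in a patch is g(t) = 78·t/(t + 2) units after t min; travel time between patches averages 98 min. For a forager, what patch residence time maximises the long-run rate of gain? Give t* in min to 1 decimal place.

Maximise g(t)/(T+t): set derivative to zero → g'(t)(T+t) = g(t).
g'(t) = 78·2/(t + 2)². Setting 78·2/(t+2)² = 78t/[(t+2)(98+t)] gives 2(98+t) = t(t+2), so t² = 2×98 = 196.
t* = √196 = 14 min.

14.0 min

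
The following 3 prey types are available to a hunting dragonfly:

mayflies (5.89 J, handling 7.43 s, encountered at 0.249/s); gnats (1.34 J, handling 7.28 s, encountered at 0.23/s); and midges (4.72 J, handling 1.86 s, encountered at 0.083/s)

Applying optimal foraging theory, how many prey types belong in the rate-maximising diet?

E/h in descending order: midges 2.54, mayflies 0.793, gnats 0.184 J/s. The optimal diet is the largest prefix of this list for which every included type satisfies E_i/h_i > R on the types above it.
Rate on top 1: 0.3394. mayflies: 0.793 > 0.3394 → include.
Rate on top 2: 0.6185. gnats: 0.184 < 0.6185 → exclude; stop.
Optimal diet: midges, mayflies — 2 of 3 types.

2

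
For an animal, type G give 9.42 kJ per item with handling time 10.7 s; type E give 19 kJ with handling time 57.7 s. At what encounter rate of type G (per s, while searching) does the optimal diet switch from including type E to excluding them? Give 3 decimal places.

The zero-one rule: include type E iff E₂/h₂ > λE₁/(1+λh₁). Equality gives the switch point.
λE₁h₂ = E₂ + λE₂h₁ ⇒ λ = E₂/(E₁h₂ − E₂h₁) = 19/(543.5 − 203.3) = 0.05584 per s.

0.056 per s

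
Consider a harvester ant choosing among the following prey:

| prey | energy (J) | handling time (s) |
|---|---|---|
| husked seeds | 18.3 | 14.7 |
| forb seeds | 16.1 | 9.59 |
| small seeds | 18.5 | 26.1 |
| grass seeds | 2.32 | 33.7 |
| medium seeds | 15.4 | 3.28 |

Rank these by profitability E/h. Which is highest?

Profitability E/h (J/s): husked seeds = 18.3/14.7 = 1.24, forb seeds = 16.1/9.59 = 1.68, small seeds = 18.5/26.1 = 0.709, grass seeds = 2.32/33.7 = 0.0688, medium seeds = 15.4/3.28 = 4.7.
Ranked: medium seeds > forb seeds > husked seeds > small seeds > grass seeds.

medium seeds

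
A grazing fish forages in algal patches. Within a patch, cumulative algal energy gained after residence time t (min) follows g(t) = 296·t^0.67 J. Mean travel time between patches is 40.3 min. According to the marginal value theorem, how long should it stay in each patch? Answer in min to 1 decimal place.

By the marginal value theorem, leave when the instantaneous gain rate g'(t) equals the habitat-wide average g(t)/(T + t).
g'(t) = 0.67·296·t^-0.33. Setting 0.67·296·t^-0.33 = 296·t^0.67/(40.3+t) gives 0.67(40.3+t) = t, so 0.33·t = 0.67×40.3.
t* = 0.67×40.3/0.33 = 81.82 min.

81.8 min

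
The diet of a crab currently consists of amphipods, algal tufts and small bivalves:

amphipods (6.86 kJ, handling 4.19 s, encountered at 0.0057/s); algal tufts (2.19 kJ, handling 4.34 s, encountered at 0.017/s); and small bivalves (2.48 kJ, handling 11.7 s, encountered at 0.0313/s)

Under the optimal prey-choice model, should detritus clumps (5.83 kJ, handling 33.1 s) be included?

Yes

Intake rate on the current diet: R = (0.0057×6.86 + 0.017×2.19 + 0.0313×2.48) / (1 + 0.0057×4.19 + 0.017×4.34 + 0.0313×11.7) = 0.154/1.464 = 0.1052 kJ/s.
detritus clumps: E/h = 5.83/33.1 = 0.1761 kJ/s.
0.1761 > 0.1052, so adding detritus clumps raises the average — include it.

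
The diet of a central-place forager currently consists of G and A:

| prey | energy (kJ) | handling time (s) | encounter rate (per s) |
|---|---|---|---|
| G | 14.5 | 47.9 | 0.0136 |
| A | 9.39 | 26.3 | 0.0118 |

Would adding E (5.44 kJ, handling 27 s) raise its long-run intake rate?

Yes

On G and A alone, R = ΣλE/(1+Σλh) = 0.308/1.962 = 0.157 kJ/s.
E: E/h = 5.44/27 = 0.2015 kJ/s.
0.2015 > 0.157, so adding E raises the average — include it.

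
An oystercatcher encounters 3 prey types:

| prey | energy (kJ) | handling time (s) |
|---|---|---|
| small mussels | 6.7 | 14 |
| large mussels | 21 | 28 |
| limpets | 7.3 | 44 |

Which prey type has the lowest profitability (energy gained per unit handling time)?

limpets

In descending order of E/h:
large mussels: 21/28 = 0.75 kJ/s
small mussels: 6.7/14 = 0.479 kJ/s
limpets: 7.3/44 = 0.166 kJ/s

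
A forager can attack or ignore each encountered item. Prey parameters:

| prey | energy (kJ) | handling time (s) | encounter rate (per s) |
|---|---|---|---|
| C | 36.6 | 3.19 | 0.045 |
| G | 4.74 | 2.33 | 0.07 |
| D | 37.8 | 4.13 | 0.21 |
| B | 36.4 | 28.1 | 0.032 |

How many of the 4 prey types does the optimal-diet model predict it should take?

Profitabilities (E/h, kJ/s): C 11.5, D 9.15, G 2.03, B 1.3. Add prey in this order while the next type's profitability exceeds the intake rate on those already taken.
Rate on top 1: 1.44. D: 9.15 > 1.44 → include.
Rate on top 2: 4.767. G: 2.03 < 4.767 → exclude; stop.
Optimal diet: C, D — 2 of 4 types.

2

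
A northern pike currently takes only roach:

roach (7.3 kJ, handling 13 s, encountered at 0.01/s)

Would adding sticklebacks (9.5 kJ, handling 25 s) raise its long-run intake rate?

Intake rate on the current diet: R = (0.01×7.3) / (1 + 0.01×13) = 0.073/1.13 = 0.0646 kJ/s.
Profitability of sticklebacks: 9.5/25 = 0.38 kJ/s.
Since 0.38 > R, including sticklebacks increases the long-run rate.

Yes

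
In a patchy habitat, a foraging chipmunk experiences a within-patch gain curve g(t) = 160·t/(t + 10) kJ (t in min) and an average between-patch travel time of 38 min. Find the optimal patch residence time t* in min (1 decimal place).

19.5 min

Optimal t* satisfies g'(t*) = g(t*)/(T + t*).
g'(t) = 160·10/(t + 10)². Setting 160·10/(t+10)² = 160t/[(t+10)(38+t)] gives 10(38+t) = t(t+10), so t² = 10×38 = 380.
t* = √380 = 19.49 min.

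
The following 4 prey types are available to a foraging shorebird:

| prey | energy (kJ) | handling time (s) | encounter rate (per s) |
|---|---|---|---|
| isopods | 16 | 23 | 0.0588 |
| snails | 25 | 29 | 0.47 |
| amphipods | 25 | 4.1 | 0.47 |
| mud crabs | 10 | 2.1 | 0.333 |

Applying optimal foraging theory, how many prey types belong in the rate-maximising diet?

Profitabilities (E/h, kJ/s): amphipods 6.1, mud crabs 4.76, snails 0.862, isopods 0.696. Add prey in this order while the next type's profitability exceeds the intake rate on those already taken.
Rate on top 1: 4.014. mud crabs: 4.76 > 4.014 → include.
Rate on top 2: 4.159. snails: 0.862 < 4.159 → exclude; stop.
Optimal diet: amphipods, mud crabs — 2 of 4 types.

2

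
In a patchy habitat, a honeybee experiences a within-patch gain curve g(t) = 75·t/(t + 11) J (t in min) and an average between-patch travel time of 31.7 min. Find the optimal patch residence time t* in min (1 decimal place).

18.7 min

Maximise g(t)/(T+t): set derivative to zero → g'(t)(T+t) = g(t).
g'(t) = 75·11/(t + 11)². Setting 75·11/(t+11)² = 75t/[(t+11)(31.7+t)] gives 11(31.7+t) = t(t+11), so t² = 11×31.7 = 348.7.
t* = √348.7 = 18.67 min.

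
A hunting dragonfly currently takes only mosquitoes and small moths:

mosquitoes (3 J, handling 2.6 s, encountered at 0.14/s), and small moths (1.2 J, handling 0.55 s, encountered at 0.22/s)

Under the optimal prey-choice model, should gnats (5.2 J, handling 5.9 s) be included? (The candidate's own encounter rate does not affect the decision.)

On mosquitoes and small moths alone, R = ΣλE/(1+Σλh) = 0.684/1.485 = 0.4606 J/s.
gnats: E/h = 5.2/5.9 = 0.8814 J/s.
0.8814 > 0.4606, so adding gnats raises the average — include it.

Yes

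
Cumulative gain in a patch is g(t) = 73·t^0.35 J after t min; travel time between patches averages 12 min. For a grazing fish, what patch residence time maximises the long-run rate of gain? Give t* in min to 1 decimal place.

6.5 min

Optimal t* satisfies g'(t*) = g(t*)/(T + t*).
g'(t) = 0.35·73·t^-0.65. Setting 0.35·73·t^-0.65 = 73·t^0.35/(12+t) gives 0.35(12+t) = t, so 0.65·t = 0.35×12.
t* = 0.35×12/0.65 = 6.462 min.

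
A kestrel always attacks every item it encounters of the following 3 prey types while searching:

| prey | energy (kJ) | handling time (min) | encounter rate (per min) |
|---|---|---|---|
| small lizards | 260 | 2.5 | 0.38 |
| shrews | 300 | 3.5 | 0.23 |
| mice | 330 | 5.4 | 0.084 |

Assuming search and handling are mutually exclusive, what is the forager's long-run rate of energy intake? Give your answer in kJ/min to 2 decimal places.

60.94 kJ/min

Energy encountered per unit search time: 0.38×260 + 0.23×300 + 0.084×330 = 195.5 kJ/min.
Handling time per unit search time: 0.38×2.5 + 0.23×3.5 + 0.084×5.4 = 2.209.
Rate = 195.5/(1 + 2.209) = 60.94 kJ/min.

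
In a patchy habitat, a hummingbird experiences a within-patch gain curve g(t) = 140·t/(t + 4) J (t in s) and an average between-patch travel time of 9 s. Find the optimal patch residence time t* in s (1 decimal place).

6.0 s

Maximise g(t)/(T+t): set derivative to zero → g'(t)(T+t) = g(t).
g'(t) = 140·4/(t + 4)². Setting 140·4/(t+4)² = 140t/[(t+4)(9+t)] gives 4(9+t) = t(t+4), so t² = 4×9 = 36.
t* = √36 = 6 s.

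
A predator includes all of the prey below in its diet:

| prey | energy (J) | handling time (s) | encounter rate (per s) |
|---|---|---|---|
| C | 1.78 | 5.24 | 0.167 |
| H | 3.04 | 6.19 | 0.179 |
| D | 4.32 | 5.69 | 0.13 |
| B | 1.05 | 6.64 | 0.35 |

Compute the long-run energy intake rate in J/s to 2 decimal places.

0.29 J/s

Energy encountered per unit search time: 0.167×1.78 + 0.179×3.04 + 0.13×4.32 + 0.35×1.05 = 1.771 J/s.
Handling time per unit search time: 0.167×5.24 + 0.179×6.19 + 0.13×5.69 + 0.35×6.64 = 5.047.
Rate = 1.771/(1 + 5.047) = 0.2928 J/s.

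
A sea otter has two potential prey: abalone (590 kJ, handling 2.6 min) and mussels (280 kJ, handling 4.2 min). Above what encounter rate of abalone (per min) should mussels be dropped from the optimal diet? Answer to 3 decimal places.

The zero-one rule: include mussels iff E₂/h₂ > λE₁/(1+λh₁). Equality gives the switch point.
λE₁h₂ = E₂ + λE₂h₁ ⇒ λ = E₂/(E₁h₂ − E₂h₁) = 280/(2478 − 728) = 0.16 per min.

0.160 per min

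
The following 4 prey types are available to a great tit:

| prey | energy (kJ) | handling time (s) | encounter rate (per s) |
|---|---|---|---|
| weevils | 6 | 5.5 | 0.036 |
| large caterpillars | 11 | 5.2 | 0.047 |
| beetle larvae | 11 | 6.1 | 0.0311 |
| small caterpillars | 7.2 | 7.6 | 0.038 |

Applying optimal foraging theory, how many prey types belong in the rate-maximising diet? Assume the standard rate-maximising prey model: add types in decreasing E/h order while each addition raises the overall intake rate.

4

Rank by E/h (kJ/s): large caterpillars 2.12, beetle larvae 1.8, weevils 1.09, small caterpillars 0.947. Include each in turn until the next type's E/h falls below the running intake rate.
Rate on top 1: 0.4155. beetle larvae: 1.8 > 0.4155 → include.
Rate on top 2: 0.599. weevils: 1.09 > 0.599 → include.
Rate on top 3: 0.6587. small caterpillars: 0.947 > 0.6587 → include.
Optimal diet: large caterpillars, beetle larvae, weevils, small caterpillars — 4 of 4 types.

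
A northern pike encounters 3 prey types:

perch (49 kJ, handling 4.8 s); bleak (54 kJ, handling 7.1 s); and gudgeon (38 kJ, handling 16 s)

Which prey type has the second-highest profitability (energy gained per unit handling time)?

bleak

In descending order of E/h:
perch: 49/4.8 = 10.2 kJ/s
bleak: 54/7.1 = 7.61 kJ/s
gudgeon: 38/16 = 2.38 kJ/s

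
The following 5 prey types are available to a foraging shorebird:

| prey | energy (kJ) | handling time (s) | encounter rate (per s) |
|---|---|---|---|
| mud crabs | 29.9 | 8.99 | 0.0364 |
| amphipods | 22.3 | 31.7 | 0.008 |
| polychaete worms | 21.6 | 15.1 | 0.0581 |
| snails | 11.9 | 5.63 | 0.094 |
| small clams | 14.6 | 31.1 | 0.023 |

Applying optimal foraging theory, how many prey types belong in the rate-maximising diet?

Rank by E/h (kJ/s): mud crabs 3.33, snails 2.11, polychaete worms 1.43, amphipods 0.703, small clams 0.469. Include each in turn until the next type's E/h falls below the running intake rate.
Rate on top 1: 0.82. snails: 2.11 > 0.82 → include.
Rate on top 2: 1.189. polychaete worms: 1.43 > 1.189 → include.
Rate on top 3: 1.266. amphipods: 0.703 < 1.266 → exclude; stop.
Optimal diet: mud crabs, snails, polychaete worms — 3 of 5 types.

3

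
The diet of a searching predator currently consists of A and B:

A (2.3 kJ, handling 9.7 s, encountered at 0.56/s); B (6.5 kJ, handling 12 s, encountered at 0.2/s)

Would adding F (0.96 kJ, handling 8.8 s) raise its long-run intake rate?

Intake rate on the current diet: R = (0.56×2.3 + 0.2×6.5) / (1 + 0.56×9.7 + 0.2×12) = 2.588/8.832 = 0.293 kJ/s.
F: E/h = 0.96/8.8 = 0.1091 kJ/s.
0.1091 < 0.293, so adding F would lower the average — exclude it.

No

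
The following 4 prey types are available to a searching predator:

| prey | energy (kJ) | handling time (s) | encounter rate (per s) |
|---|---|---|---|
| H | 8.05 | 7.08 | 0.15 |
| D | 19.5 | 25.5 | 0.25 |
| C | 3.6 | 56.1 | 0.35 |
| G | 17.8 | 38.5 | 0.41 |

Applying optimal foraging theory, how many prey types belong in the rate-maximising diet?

Rank by E/h (kJ/s): H 1.14, D 0.765, G 0.462, C 0.0642. Include each in turn until the next type's E/h falls below the running intake rate.
Rate on top 1: 0.5856. D: 0.765 > 0.5856 → include.
Rate on top 2: 0.7209. G: 0.462 < 0.7209 → exclude; stop.
Optimal diet: H, D — 2 of 4 types.

2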